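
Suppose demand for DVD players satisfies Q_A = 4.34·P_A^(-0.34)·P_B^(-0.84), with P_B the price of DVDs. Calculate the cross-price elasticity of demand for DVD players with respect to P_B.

-0.84

In a log-linear (constant-elasticity) demand function, the coefficient on the exponent of P_B is the cross-price elasticity.
ε = -0.84. Negative, so DVD players and DVDs are complements.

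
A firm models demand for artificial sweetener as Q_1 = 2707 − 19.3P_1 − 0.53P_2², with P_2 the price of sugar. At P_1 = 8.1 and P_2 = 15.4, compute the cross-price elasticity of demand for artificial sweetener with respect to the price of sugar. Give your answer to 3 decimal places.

At P_1 = 8.1 and P_2 = 15.4: Q_1 = 2424.975.
∂Q_1/∂P_2 = -1.06P_2 = -1.06(15.4) = -16.3240.
ε = (∂Q_1/∂P_2)(P_2/Q_1) = -16.3240 × (15.4/2424.975) ≈ -0.104.
ε < 0: complements.

-0.104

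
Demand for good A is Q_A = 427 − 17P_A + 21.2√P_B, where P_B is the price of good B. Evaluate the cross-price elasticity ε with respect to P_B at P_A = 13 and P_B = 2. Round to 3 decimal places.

0.064

At P_A = 13 and P_B = 2: Q_A = 235.981.
∂Q_A/∂P_B = 21.2/(2√P_B) = 21.2/(2√2) = 7.4953.
ε = (∂Q_A/∂P_B)(P_B/Q_A) = 7.4953 × (2/235.981) ≈ 0.064.
ε > 0: substitutes.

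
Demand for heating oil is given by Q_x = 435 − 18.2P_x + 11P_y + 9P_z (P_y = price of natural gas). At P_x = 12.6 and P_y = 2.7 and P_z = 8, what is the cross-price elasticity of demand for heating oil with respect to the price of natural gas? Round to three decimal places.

0.097

At P_x = 12.6 and P_y = 2.7 and P_z = 8: Q_x = 307.38.
∂Q_x/∂P_y = 11.
ε = (∂Q_x/∂P_y)(P_y/Q_x) = 11 × (2.7/307.38) ≈ 0.097.
Since ε > 0, heating oil and natural gas are substitutes.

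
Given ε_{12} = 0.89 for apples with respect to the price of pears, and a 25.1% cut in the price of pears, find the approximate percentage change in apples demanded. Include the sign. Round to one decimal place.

-22.3%

%ΔQ ≈ ε × %ΔP of pears = 0.89 × (-25.1%) = -22.3%.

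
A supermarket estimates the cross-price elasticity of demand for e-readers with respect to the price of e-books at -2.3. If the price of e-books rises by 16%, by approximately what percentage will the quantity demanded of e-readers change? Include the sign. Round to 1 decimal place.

%ΔQ ≈ ε × %ΔP of e-books = -2.3 × (16%) = -36.8%.
Demand for e-readers falls by about 36.8%.

-36.8%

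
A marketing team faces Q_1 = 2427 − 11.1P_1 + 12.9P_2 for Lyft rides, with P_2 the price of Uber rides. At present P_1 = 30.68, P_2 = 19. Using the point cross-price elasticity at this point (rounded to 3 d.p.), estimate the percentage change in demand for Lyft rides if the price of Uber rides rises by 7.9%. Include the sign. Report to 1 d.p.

0.8%

At P_1 = 30.68, P_2 = 19: Q_1 = 2331.552.
∂Q_1/∂P_2 = 12.9.
ε = (∂Q_1/∂P_2)(P_2/Q_1) = 12.9000 × 19/2331.552 ≈ 0.105.
%ΔQ_1 ≈ ε × %ΔP_2 = 0.105 × (7.9%) = 0.8%.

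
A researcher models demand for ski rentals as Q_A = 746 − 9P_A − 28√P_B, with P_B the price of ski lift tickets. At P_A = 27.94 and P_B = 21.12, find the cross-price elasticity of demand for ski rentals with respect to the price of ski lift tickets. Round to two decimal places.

-0.18

At P_A = 27.94 and P_B = 21.12: Q_A = 365.862.
∂Q_A/∂P_B = -28/(2√P_B) = -28/(2√21.12) = -3.0464.
ε = (∂Q_A/∂P_B)(P_B/Q_A) = -3.0464 × (21.12/365.862) ≈ -0.18.
ε < 0: complements.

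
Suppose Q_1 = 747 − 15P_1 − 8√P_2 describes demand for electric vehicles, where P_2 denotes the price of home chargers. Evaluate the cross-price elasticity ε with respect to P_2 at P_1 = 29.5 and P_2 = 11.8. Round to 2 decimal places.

At P_1 = 29.5 and P_2 = 11.8: Q_1 = 277.019.
∂Q_1/∂P_2 = -8/(2√P_2) = -8/(2√11.8) = -1.1644.
ε = (∂Q_1/∂P_2)(P_2/Q_1) = -1.1644 × (11.8/277.019) ≈ -0.05.

-0.05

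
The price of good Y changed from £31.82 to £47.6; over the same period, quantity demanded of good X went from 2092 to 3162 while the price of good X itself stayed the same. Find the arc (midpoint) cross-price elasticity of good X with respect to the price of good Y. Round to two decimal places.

1.02

ΔQ_X = 3162 − 2092 = 1070; ΔP_Y = 47.6 − 31.82 = 15.78.
Midpoints: Q̄_X = 2627.0, P̄_Y = 39.71.
ε = (ΔQ_X/Q̄_X)/(ΔP_Y/P̄_Y) = (1070/2627.0)/(15.78/39.71) ≈ 1.02.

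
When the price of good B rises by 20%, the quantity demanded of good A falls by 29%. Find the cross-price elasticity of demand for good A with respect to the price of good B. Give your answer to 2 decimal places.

-1.45

ε = (%ΔQ of good A) / (%ΔP of good B) = (-29%) / (20%) ≈ -1.45.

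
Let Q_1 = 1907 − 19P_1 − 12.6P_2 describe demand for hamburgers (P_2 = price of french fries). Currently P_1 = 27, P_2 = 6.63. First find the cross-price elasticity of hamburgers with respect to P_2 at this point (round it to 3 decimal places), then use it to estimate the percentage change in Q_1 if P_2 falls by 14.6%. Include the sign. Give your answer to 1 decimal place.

At P_1 = 27, P_2 = 6.63: Q_1 = 1310.462.
∂Q_1/∂P_2 = -12.6.
ε = (∂Q_1/∂P_2)(P_2/Q_1) = -12.6000 × 6.63/1310.462 ≈ -0.064.
%ΔQ_1 ≈ ε × %ΔP_2 = -0.064 × (-14.6%) = 0.9%.

0.9%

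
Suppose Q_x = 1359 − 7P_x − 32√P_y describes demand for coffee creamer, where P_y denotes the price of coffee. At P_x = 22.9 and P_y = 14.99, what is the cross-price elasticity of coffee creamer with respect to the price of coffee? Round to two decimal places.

At P_x = 22.9 and P_y = 14.99: Q_x = 1074.806.
∂Q_x/∂P_y = -32/(2√P_y) = -32/(2√14.99) = -4.1326.
ε = (∂Q_x/∂P_y)(P_y/Q_x) = -4.1326 × (14.99/1074.806) ≈ -0.06.

-0.06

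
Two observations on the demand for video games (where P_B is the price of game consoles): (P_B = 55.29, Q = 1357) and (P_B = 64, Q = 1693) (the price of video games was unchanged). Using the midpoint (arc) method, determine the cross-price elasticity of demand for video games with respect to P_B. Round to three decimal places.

ΔQ_A = 1693 − 1357 = 336; ΔP_B = 64 − 55.29 = 8.71.
Midpoints: Q̄_A = 1525.0, P̄_B = 59.64.
ε = (ΔQ_A/Q̄_A)/(ΔP_B/P̄_B) = (336/1525.0)/(8.71/59.64) ≈ 1.509.

1.509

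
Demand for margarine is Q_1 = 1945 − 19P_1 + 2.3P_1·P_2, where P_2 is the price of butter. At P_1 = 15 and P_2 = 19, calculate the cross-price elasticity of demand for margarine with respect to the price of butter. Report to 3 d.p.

0.283

At P_1 = 15 and P_2 = 19: Q_1 = 2315.5.
∂Q_1/∂P_2 = 2.3P_1 = 2.3(15) = 34.5000.
ε = (∂Q_1/∂P_2)(P_2/Q_1) = 34.5000 × (19/2315.5) ≈ 0.283.
ε > 0: substitutes.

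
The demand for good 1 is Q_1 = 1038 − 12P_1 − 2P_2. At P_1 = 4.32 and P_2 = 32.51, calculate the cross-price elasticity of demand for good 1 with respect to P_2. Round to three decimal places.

-0.071

At P_1 = 4.32 and P_2 = 32.51: Q_1 = 921.14.
∂Q_1/∂P_2 = -2.
ε = (∂Q_1/∂P_2)(P_2/Q_1) = -2 × (32.51/921.14) ≈ -0.071.
Since ε < 0, good 1 and good 2 are complements.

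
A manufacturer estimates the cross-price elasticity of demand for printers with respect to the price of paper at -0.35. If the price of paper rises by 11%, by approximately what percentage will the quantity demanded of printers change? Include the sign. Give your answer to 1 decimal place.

%ΔQ ≈ ε × %ΔP of paper = -0.35 × (11%) = -3.9%.

-3.9%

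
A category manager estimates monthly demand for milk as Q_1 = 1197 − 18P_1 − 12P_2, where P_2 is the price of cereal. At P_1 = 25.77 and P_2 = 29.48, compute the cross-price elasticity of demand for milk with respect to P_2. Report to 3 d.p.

-0.932

At P_1 = 25.77 and P_2 = 29.48: Q_1 = 379.38.
∂Q_1/∂P_2 = -12.
ε = (∂Q_1/∂P_2)(P_2/Q_1) = -12 × (29.48/379.38) ≈ -0.932.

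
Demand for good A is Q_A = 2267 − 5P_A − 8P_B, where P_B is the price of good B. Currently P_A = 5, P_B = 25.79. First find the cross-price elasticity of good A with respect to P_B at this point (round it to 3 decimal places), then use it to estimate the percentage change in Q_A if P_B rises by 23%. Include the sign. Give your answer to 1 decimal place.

At P_A = 5, P_B = 25.79: Q_A = 2035.68.
∂Q_A/∂P_B = -8.
ε = (∂Q_A/∂P_B)(P_B/Q_A) = -8.0000 × 25.79/2035.68 ≈ -0.101.
%ΔQ_A ≈ ε × %ΔP_B = -0.101 × (23%) = -2.3%.

-2.3%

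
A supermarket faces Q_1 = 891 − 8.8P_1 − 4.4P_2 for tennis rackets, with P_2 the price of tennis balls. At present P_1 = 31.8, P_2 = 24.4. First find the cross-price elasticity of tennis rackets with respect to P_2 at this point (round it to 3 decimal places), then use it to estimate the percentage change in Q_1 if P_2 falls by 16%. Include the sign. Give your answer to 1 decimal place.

3.4%

At P_1 = 31.8, P_2 = 24.4: Q_1 = 503.8.
∂Q_1/∂P_2 = -4.4.
ε = (∂Q_1/∂P_2)(P_2/Q_1) = -4.4000 × 24.4/503.8 ≈ -0.213.
%ΔQ_1 ≈ ε × %ΔP_2 = -0.213 × (-16%) = 3.4%.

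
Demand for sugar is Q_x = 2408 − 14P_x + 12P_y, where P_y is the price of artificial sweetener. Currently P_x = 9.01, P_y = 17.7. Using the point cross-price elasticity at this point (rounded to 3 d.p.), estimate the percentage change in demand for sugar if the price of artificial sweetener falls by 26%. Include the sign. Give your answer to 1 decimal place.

-2.2%

At P_x = 9.01, P_y = 17.7: Q_x = 2494.26.
∂Q_x/∂P_y = 12.
ε = (∂Q_x/∂P_y)(P_y/Q_x) = 12.0000 × 17.7/2494.26 ≈ 0.085.
%ΔQ_x ≈ ε × %ΔP_y = 0.085 × (-26%) = -2.2%.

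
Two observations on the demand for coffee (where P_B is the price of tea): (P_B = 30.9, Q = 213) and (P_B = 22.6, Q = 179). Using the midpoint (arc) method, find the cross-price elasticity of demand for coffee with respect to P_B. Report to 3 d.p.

ΔQ_A = 179 − 213 = -34; ΔP_B = 22.6 − 30.9 = -8.3.
Midpoints: Q̄_A = 196.0, P̄_B = 26.75.
ε = (ΔQ_A/Q̄_A)/(ΔP_B/P̄_B) = (-34/196.0)/(-8.3/26.75) ≈ 0.559.
ε > 0: coffee and tea are substitutes.

0.559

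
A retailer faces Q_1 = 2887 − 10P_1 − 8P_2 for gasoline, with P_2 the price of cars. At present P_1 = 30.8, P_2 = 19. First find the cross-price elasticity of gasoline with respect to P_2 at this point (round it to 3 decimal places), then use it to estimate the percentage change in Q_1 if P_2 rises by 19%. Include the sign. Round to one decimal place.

-1.2%

At P_1 = 30.8, P_2 = 19: Q_1 = 2427.
∂Q_1/∂P_2 = -8.
ε = (∂Q_1/∂P_2)(P_2/Q_1) = -8.0000 × 19/2427 ≈ -0.063.
%ΔQ_1 ≈ ε × %ΔP_2 = -0.063 × (19%) = -1.2%.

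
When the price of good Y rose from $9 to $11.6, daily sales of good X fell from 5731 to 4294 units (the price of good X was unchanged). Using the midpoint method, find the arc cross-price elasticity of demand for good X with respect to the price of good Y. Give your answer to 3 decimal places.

ΔQ_X = 4294 − 5731 = -1437; ΔP_Y = 11.6 − 9 = 2.6.
Midpoints: Q̄_X = 5012.5, P̄_Y = 10.30.
ε = (ΔQ_X/Q̄_X)/(ΔP_Y/P̄_Y) = (-1437/5012.5)/(2.6/10.30) ≈ -1.136.

-1.136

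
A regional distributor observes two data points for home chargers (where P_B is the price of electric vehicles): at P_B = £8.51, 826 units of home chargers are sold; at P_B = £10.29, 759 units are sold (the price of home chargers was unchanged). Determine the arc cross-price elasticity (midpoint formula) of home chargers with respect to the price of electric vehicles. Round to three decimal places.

ΔQ_A = 759 − 826 = -67; ΔP_B = 10.29 − 8.51 = 1.78.
Midpoints: Q̄_A = 792.5, P̄_B = 9.40.
ε = (ΔQ_A/Q̄_A)/(ΔP_B/P̄_B) = (-67/792.5)/(1.78/9.40) ≈ -0.446.

-0.446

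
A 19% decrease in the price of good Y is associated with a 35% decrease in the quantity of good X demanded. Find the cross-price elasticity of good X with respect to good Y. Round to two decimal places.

1.84

ε = (%ΔQ of good X) / (%ΔP of good Y) = (-35%) / (-19%) ≈ 1.84.
Positive cross-price elasticity: substitutes.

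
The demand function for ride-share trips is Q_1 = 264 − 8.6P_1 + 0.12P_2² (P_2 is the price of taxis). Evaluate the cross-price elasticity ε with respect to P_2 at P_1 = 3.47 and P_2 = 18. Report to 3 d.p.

At P_1 = 3.47 and P_2 = 18: Q_1 = 273.038.
∂Q_1/∂P_2 = 0.24P_2 = 0.24(18) = 4.3200.
ε = (∂Q_1/∂P_2)(P_2/Q_1) = 4.3200 × (18/273.038) ≈ 0.285.

0.285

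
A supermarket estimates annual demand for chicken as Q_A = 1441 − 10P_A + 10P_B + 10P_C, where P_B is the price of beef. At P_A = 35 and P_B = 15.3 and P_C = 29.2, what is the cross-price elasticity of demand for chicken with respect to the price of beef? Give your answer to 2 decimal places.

0.10

At P_A = 35 and P_B = 15.3 and P_C = 29.2: Q_A = 1536.
∂Q_A/∂P_B = 10.
ε = (∂Q_A/∂P_B)(P_B/Q_A) = 10 × (15.3/1536) ≈ 0.10.
Since ε > 0, chicken and beef are substitutes.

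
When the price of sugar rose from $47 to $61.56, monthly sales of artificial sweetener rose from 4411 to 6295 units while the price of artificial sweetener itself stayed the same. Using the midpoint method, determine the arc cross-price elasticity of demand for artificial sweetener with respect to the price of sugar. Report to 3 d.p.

1.312

ΔQ_A = 6295 − 4411 = 1884; ΔP_B = 61.56 − 47 = 14.56.
Midpoints: Q̄_A = 5353.0, P̄_B = 54.28.
ε = (ΔQ_A/Q̄_A)/(ΔP_B/P̄_B) = (1884/5353.0)/(14.56/54.28) ≈ 1.312.
ε > 0: artificial sweetener and sugar are substitutes.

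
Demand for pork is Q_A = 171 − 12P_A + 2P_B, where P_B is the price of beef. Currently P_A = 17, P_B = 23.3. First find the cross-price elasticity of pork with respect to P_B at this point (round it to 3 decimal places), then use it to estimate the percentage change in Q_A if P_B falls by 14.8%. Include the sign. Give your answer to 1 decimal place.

-50.7%

At P_A = 17, P_B = 23.3: Q_A = 13.6.
∂Q_A/∂P_B = 2.
ε = (∂Q_A/∂P_B)(P_B/Q_A) = 2.0000 × 23.3/13.6 ≈ 3.426.
%ΔQ_A ≈ ε × %ΔP_B = 3.426 × (-14.8%) = -50.7%.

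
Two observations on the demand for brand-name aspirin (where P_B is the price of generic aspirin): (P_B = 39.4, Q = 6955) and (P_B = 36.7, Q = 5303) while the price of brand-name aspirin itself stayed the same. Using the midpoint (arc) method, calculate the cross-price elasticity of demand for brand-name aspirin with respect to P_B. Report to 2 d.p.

ΔQ_A = 5303 − 6955 = -1652; ΔP_B = 36.7 − 39.4 = -2.7.
Midpoints: Q̄_A = 6129.0, P̄_B = 38.05.
ε = (ΔQ_A/Q̄_A)/(ΔP_B/P̄_B) = (-1652/6129.0)/(-2.7/38.05) ≈ 3.80.

3.80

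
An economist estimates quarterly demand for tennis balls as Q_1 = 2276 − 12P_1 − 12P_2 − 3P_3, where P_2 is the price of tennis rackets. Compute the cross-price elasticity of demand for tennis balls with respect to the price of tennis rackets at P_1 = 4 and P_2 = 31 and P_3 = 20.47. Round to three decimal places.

-0.207

At P_1 = 4 and P_2 = 31 and P_3 = 20.47: Q_1 = 1794.59.
∂Q_1/∂P_2 = -12.
ε = (∂Q_1/∂P_2)(P_2/Q_1) = -12 × (31/1794.59) ≈ -0.207.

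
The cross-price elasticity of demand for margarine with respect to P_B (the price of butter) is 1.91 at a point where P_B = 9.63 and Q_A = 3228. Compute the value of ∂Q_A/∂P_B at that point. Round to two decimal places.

640.24

ε = (∂Q_A/∂P_B)·(P_B/Q_A) ⇒ ∂Q_A/∂P_B = ε·Q_A/P_B = 1.91 × 3228/9.63 ≈ 640.24.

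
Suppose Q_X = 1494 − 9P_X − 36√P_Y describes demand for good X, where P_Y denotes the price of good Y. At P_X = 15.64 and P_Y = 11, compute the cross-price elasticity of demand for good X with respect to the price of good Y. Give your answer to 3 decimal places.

At P_X = 15.64 and P_Y = 11: Q_X = 1233.842.
∂Q_X/∂P_Y = -36/(2√P_Y) = -36/(2√11) = -5.4272.
ε = (∂Q_X/∂P_Y)(P_Y/Q_X) = -5.4272 × (11/1233.842) ≈ -0.048.

-0.048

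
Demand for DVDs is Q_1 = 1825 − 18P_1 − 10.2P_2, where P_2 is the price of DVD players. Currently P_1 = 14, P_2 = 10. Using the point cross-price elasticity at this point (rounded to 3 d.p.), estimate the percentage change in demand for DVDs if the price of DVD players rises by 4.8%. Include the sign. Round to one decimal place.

At P_1 = 14, P_2 = 10: Q_1 = 1471.
∂Q_1/∂P_2 = -10.2.
ε = (∂Q_1/∂P_2)(P_2/Q_1) = -10.2000 × 10/1471 ≈ -0.069.
%ΔQ_1 ≈ ε × %ΔP_2 = -0.069 × (4.8%) = -0.3%.

-0.3%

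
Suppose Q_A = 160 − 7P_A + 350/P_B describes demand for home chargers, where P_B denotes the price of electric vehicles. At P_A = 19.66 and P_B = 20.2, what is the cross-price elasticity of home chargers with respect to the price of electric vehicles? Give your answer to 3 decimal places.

-0.436

At P_A = 19.66 and P_B = 20.2: Q_A = 39.707.
∂Q_A/∂P_B = −350/P_B² = -0.8578.
ε = (∂Q_A/∂P_B)(P_B/Q_A) = -0.8578 × (20.2/39.707) ≈ -0.436.
ε < 0: complements.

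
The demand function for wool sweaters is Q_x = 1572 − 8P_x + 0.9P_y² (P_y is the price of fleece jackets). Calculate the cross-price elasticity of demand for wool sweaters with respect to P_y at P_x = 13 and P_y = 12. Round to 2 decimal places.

At P_x = 13 and P_y = 12: Q_x = 1597.6.
∂Q_x/∂P_y = 1.8P_y = 1.8(12) = 21.6000.
ε = (∂Q_x/∂P_y)(P_y/Q_x) = 21.6000 × (12/1597.6) ≈ 0.16.
ε > 0: substitutes.

0.16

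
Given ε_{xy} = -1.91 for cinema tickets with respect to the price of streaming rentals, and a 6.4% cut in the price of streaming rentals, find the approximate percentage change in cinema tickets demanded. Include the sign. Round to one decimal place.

%ΔQ ≈ ε × %ΔP of streaming rentals = -1.91 × (-6.4%) = 12.2%.

12.2%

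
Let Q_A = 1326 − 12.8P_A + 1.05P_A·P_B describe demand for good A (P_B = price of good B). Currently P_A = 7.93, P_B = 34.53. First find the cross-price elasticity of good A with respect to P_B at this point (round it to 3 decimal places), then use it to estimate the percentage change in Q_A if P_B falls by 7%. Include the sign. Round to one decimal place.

-1.3%

At P_A = 7.93, P_B = 34.53: Q_A = 1512.010.
∂Q_A/∂P_B = 1.05P_A = 8.3265.
ε = (∂Q_A/∂P_B)(P_B/Q_A) = 8.3265 × 34.53/1512.010 ≈ 0.190.
%ΔQ_A ≈ ε × %ΔP_B = 0.190 × (-7%) = -1.3%.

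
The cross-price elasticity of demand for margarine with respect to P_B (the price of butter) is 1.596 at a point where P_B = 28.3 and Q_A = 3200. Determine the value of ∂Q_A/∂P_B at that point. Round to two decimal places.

ε = (∂Q_A/∂P_B)·(P_B/Q_A) ⇒ ∂Q_A/∂P_B = ε·Q_A/P_B = 1.596 × 3200/28.3 ≈ 180.47.

180.47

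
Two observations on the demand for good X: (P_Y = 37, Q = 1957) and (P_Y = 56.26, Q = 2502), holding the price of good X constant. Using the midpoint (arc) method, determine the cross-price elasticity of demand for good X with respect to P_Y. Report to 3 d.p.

0.592

ΔQ_X = 2502 − 1957 = 545; ΔP_Y = 56.26 − 37 = 19.26.
Midpoints: Q̄_X = 2229.5, P̄_Y = 46.63.
ε = (ΔQ_X/Q̄_X)/(ΔP_Y/P̄_Y) = (545/2229.5)/(19.26/46.63) ≈ 0.592.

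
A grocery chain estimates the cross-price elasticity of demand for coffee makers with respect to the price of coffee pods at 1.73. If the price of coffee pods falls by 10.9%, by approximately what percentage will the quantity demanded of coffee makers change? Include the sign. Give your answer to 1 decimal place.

%ΔQ ≈ ε × %ΔP of coffee pods = 1.73 × (-10.9%) = -18.9%.
Demand for coffee makers falls by about 18.9%.

-18.9%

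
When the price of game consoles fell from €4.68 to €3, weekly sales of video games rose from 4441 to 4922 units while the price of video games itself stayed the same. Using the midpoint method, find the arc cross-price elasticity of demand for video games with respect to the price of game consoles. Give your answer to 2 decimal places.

-0.23

ΔQ_A = 4922 − 4441 = 481; ΔP_B = 3 − 4.68 = -1.68.
Midpoints: Q̄_A = 4681.5, P̄_B = 3.84.
ε = (ΔQ_A/Q̄_A)/(ΔP_B/P̄_B) = (481/4681.5)/(-1.68/3.84) ≈ -0.23.
ε < 0: video games and game consoles are complements.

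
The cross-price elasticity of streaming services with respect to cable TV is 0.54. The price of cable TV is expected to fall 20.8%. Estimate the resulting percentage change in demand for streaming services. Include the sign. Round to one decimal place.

-11.2%

%ΔQ ≈ ε × %ΔP of cable TV = 0.54 × (-20.8%) = -11.2%.
Demand for streaming services falls by about 11.2%.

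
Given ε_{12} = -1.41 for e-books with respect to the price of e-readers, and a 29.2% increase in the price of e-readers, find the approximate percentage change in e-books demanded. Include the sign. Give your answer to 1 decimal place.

%ΔQ ≈ ε × %ΔP of e-readers = -1.41 × (29.2%) = -41.2%.
Demand for e-books falls by about 41.2%.

-41.2%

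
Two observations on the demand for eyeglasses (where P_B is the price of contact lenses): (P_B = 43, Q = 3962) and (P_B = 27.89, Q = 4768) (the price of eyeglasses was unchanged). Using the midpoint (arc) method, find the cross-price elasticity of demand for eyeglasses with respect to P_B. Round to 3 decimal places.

-0.433

ΔQ_A = 4768 − 3962 = 806; ΔP_B = 27.89 − 43 = -15.11.
Midpoints: Q̄_A = 4365.0, P̄_B = 35.45.
ε = (ΔQ_A/Q̄_A)/(ΔP_B/P̄_B) = (806/4365.0)/(-15.11/35.45) ≈ -0.433.
ε < 0: eyeglasses and contact lenses are complements.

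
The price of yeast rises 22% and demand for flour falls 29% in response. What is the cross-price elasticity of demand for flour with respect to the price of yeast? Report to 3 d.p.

ε = (%ΔQ of flour) / (%ΔP of yeast) = (-29%) / (22%) ≈ -1.318.

-1.318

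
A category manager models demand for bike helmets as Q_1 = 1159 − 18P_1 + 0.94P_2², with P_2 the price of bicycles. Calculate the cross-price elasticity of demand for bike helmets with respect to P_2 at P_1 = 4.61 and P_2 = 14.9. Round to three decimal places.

0.325

At P_1 = 4.61 and P_2 = 14.9: Q_1 = 1284.709.
∂Q_1/∂P_2 = 1.88P_2 = 1.88(14.9) = 28.0120.
ε = (∂Q_1/∂P_2)(P_2/Q_1) = 28.0120 × (14.9/1284.709) ≈ 0.325.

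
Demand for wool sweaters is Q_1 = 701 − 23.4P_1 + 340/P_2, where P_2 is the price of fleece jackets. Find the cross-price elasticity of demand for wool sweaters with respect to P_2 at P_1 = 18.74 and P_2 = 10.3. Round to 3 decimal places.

-0.112

At P_1 = 18.74 and P_2 = 10.3: Q_1 = 295.494.
∂Q_1/∂P_2 = −340/P_2² = -3.2048.
ε = (∂Q_1/∂P_2)(P_2/Q_1) = -3.2048 × (10.3/295.494) ≈ -0.112.
ε < 0: complements.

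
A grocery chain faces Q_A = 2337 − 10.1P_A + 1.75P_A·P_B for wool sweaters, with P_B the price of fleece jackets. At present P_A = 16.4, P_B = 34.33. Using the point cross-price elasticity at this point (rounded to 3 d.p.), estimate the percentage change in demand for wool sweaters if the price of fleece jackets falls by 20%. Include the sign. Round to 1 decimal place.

-6.2%

At P_A = 16.4, P_B = 34.33: Q_A = 3156.631.
∂Q_A/∂P_B = 1.75P_A = 28.7000.
ε = (∂Q_A/∂P_B)(P_B/Q_A) = 28.7000 × 34.33/3156.631 ≈ 0.312.
%ΔQ_A ≈ ε × %ΔP_B = 0.312 × (-20%) = -6.2%.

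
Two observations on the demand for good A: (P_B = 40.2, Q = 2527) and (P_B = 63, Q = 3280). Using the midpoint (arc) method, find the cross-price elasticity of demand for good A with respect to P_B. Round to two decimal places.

0.59

ΔQ_A = 3280 − 2527 = 753; ΔP_B = 63 − 40.2 = 22.8.
Midpoints: Q̄_A = 2903.5, P̄_B = 51.60.
ε = (ΔQ_A/Q̄_A)/(ΔP_B/P̄_B) = (753/2903.5)/(22.8/51.60) ≈ 0.59.
ε > 0: good A and good B are substitutes.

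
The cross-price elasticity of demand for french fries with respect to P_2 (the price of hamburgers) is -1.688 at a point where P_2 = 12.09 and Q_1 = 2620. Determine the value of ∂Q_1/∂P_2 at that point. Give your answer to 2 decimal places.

ε = (∂Q_1/∂P_2)·(P_2/Q_1) ⇒ ∂Q_1/∂P_2 = ε·Q_1/P_2 = -1.688 × 2620/12.09 ≈ -365.80.

-365.80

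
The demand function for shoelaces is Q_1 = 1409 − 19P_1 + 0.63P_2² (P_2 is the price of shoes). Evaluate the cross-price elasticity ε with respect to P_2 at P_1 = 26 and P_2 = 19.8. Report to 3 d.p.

At P_1 = 26 and P_2 = 19.8: Q_1 = 1161.985.
∂Q_1/∂P_2 = 1.26P_2 = 1.26(19.8) = 24.9480.
ε = (∂Q_1/∂P_2)(P_2/Q_1) = 24.9480 × (19.8/1161.985) ≈ 0.425.

0.425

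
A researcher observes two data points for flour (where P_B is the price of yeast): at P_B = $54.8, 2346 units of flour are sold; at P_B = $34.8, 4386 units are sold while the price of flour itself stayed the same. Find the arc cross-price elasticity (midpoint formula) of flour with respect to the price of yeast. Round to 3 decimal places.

ΔQ_A = 4386 − 2346 = 2040; ΔP_B = 34.8 − 54.8 = -20.
Midpoints: Q̄_A = 3366.0, P̄_B = 44.80.
ε = (ΔQ_A/Q̄_A)/(ΔP_B/P̄_B) = (2040/3366.0)/(-20/44.80) ≈ -1.358.
ε < 0: flour and yeast are complements.

-1.358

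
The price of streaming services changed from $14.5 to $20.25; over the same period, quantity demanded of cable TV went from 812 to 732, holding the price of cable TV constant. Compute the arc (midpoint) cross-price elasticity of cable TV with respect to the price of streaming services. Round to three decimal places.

-0.313

ΔQ_A = 732 − 812 = -80; ΔP_B = 20.25 − 14.5 = 5.75.
Midpoints: Q̄_A = 772.0, P̄_B = 17.38.
ε = (ΔQ_A/Q̄_A)/(ΔP_B/P̄_B) = (-80/772.0)/(5.75/17.38) ≈ -0.313.
ε < 0: cable TV and streaming services are complements.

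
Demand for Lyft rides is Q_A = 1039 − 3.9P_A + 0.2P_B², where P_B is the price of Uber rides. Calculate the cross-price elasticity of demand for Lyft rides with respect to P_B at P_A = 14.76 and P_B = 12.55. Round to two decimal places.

0.06

At P_A = 14.76 and P_B = 12.55: Q_A = 1012.937.
∂Q_A/∂P_B = 0.4P_B = 0.4(12.55) = 5.0200.
ε = (∂Q_A/∂P_B)(P_B/Q_A) = 5.0200 × (12.55/1012.937) ≈ 0.06.
ε > 0: substitutes.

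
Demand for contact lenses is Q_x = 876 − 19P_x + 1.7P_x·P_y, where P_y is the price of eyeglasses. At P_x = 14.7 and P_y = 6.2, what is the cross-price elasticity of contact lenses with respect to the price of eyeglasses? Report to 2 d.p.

At P_x = 14.7 and P_y = 6.2: Q_x = 751.638.
∂Q_x/∂P_y = 1.7P_x = 1.7(14.7) = 24.9900.
ε = (∂Q_x/∂P_y)(P_y/Q_x) = 24.9900 × (6.2/751.638) ≈ 0.21.

0.21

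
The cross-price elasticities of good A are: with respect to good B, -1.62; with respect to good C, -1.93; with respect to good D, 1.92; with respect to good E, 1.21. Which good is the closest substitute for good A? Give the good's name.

good D

Substitutes have ε > 0. Among the positive values, 1.92 (good D) is largest.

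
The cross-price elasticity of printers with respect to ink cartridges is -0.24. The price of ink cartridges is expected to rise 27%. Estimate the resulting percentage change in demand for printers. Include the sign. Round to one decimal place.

%ΔQ ≈ ε × %ΔP of ink cartridges = -0.24 × (27%) = -6.5%.

-6.5%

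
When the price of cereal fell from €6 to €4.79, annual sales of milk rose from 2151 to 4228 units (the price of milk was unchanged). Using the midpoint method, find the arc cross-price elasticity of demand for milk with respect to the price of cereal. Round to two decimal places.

ΔQ_A = 4228 − 2151 = 2077; ΔP_B = 4.79 − 6 = -1.21.
Midpoints: Q̄_A = 3189.5, P̄_B = 5.39.
ε = (ΔQ_A/Q̄_A)/(ΔP_B/P̄_B) = (2077/3189.5)/(-1.21/5.39) ≈ -2.90.
ε < 0: milk and cereal are complements.

-2.90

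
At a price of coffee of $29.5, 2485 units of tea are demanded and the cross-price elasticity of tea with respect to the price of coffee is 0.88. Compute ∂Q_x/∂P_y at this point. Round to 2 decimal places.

74.13

ε = (∂Q_x/∂P_y)·(P_y/Q_x) ⇒ ∂Q_x/∂P_y = ε·Q_x/P_y = 0.88 × 2485/29.5 ≈ 74.13.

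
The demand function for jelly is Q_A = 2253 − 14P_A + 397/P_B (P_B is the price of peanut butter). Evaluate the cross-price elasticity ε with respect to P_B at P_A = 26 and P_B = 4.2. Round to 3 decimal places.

-0.048

At P_A = 26 and P_B = 4.2: Q_A = 1983.524.
∂Q_A/∂P_B = −397/P_B² = -22.5057.
ε = (∂Q_A/∂P_B)(P_B/Q_A) = -22.5057 × (4.2/1983.524) ≈ -0.048.
ε < 0: complements.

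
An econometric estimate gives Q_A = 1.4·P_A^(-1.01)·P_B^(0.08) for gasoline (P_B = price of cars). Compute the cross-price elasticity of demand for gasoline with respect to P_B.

0.08

In a log-linear (constant-elasticity) demand function, the coefficient on the exponent of P_B is the cross-price elasticity.
ε = 0.08. Positive, so gasoline and cars are substitutes.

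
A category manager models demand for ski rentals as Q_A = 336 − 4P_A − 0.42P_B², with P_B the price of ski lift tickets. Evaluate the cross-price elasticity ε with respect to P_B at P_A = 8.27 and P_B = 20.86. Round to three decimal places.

-3.042

At P_A = 8.27 and P_B = 20.86: Q_A = 120.161.
∂Q_A/∂P_B = -0.84P_B = -0.84(20.86) = -17.5224.
ε = (∂Q_A/∂P_B)(P_B/Q_A) = -17.5224 × (20.86/120.161) ≈ -3.042.
ε < 0: complements.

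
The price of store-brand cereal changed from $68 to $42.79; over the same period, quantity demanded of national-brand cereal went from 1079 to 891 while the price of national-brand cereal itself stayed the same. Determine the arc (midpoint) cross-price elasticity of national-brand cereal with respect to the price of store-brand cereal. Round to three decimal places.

0.419

ΔQ_A = 891 − 1079 = -188; ΔP_B = 42.79 − 68 = -25.21.
Midpoints: Q̄_A = 985.0, P̄_B = 55.39.
ε = (ΔQ_A/Q̄_A)/(ΔP_B/P̄_B) = (-188/985.0)/(-25.21/55.39) ≈ 0.419.
ε > 0: national-brand cereal and store-brand cereal are substitutes.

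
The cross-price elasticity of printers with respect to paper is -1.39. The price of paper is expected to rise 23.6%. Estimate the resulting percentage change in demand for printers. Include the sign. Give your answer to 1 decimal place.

%ΔQ ≈ ε × %ΔP of paper = -1.39 × (23.6%) = -32.8%.
Demand for printers falls by about 32.8%.

-32.8%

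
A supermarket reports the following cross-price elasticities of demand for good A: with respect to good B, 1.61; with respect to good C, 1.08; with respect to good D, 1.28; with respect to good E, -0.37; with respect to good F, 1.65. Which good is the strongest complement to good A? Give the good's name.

good E

Complements have ε < 0. The most negative value is -0.37 (good E).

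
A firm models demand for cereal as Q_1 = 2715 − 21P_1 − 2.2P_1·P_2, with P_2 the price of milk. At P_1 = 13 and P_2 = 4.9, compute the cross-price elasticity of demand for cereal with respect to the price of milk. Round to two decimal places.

-0.06

At P_1 = 13 and P_2 = 4.9: Q_1 = 2301.86.
∂Q_1/∂P_2 = -2.2P_1 = -2.2(13) = -28.6000.
ε = (∂Q_1/∂P_2)(P_2/Q_1) = -28.6000 × (4.9/2301.86) ≈ -0.06.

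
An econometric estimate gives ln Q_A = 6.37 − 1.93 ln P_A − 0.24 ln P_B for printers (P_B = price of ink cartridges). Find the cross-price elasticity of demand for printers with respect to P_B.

In a log-linear (constant-elasticity) demand function, the coefficient on ln P_B is the cross-price elasticity.
ε = -0.24. Negative, so printers and ink cartridges are complements.

-0.24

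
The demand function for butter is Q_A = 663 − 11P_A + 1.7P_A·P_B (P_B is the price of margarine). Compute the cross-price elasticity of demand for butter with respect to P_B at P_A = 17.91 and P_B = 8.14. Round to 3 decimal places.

At P_A = 17.91 and P_B = 8.14: Q_A = 713.829.
∂Q_A/∂P_B = 1.7P_A = 1.7(17.91) = 30.4470.
ε = (∂Q_A/∂P_B)(P_B/Q_A) = 30.4470 × (8.14/713.829) ≈ 0.347.

0.347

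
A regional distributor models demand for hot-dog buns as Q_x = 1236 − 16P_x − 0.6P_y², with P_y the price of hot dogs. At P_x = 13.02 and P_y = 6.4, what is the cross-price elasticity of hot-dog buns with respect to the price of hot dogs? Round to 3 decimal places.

At P_x = 13.02 and P_y = 6.4: Q_x = 1003.104.
∂Q_x/∂P_y = -1.2P_y = -1.2(6.4) = -7.6800.
ε = (∂Q_x/∂P_y)(P_y/Q_x) = -7.6800 × (6.4/1003.104) ≈ -0.049.

-0.049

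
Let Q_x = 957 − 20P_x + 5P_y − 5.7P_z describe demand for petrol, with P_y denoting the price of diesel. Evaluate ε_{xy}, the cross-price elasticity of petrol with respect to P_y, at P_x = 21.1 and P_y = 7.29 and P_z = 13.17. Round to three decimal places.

At P_x = 21.1 and P_y = 7.29 and P_z = 13.17: Q_x = 496.381.
∂Q_x/∂P_y = 5.
ε = (∂Q_x/∂P_y)(P_y/Q_x) = 5 × (7.29/496.381) ≈ 0.073.
Since ε > 0, petrol and diesel are substitutes.

0.073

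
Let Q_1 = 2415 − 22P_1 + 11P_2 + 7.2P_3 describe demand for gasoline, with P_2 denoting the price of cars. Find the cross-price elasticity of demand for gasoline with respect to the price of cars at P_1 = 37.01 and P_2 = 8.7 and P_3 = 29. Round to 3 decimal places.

0.050

At P_1 = 37.01 and P_2 = 8.7 and P_3 = 29: Q_1 = 1905.28.
∂Q_1/∂P_2 = 11.
ε = (∂Q_1/∂P_2)(P_2/Q_1) = 11 × (8.7/1905.28) ≈ 0.050.
Since ε > 0, gasoline and cars are substitutes.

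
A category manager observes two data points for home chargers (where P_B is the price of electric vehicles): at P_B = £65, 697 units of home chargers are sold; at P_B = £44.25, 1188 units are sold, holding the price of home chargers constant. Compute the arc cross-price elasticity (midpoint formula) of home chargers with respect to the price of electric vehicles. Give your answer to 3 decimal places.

-1.371

ΔQ_A = 1188 − 697 = 491; ΔP_B = 44.25 − 65 = -20.75.
Midpoints: Q̄_A = 942.5, P̄_B = 54.62.
ε = (ΔQ_A/Q̄_A)/(ΔP_B/P̄_B) = (491/942.5)/(-20.75/54.62) ≈ -1.371.
ε < 0: home chargers and electric vehicles are complements.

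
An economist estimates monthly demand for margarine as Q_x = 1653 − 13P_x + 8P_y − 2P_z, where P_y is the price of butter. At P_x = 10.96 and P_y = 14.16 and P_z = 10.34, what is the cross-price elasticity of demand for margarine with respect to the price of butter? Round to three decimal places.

At P_x = 10.96 and P_y = 14.16 and P_z = 10.34: Q_x = 1603.12.
∂Q_x/∂P_y = 8.
ε = (∂Q_x/∂P_y)(P_y/Q_x) = 8 × (14.16/1603.12) ≈ 0.071.
Since ε > 0, margarine and butter are substitutes.

0.071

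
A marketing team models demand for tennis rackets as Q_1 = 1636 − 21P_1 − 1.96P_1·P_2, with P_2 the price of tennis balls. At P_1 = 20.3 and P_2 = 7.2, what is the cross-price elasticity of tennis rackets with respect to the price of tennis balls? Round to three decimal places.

At P_1 = 20.3 and P_2 = 7.2: Q_1 = 923.226.
∂Q_1/∂P_2 = -1.96P_1 = -1.96(20.3) = -39.7880.
ε = (∂Q_1/∂P_2)(P_2/Q_1) = -39.7880 × (7.2/923.226) ≈ -0.310.

-0.310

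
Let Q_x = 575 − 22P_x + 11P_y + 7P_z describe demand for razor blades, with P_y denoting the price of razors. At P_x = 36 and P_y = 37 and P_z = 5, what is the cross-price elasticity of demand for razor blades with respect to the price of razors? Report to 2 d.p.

1.81

At P_x = 36 and P_y = 37 and P_z = 5: Q_x = 225.
∂Q_x/∂P_y = 11.
ε = (∂Q_x/∂P_y)(P_y/Q_x) = 11 × (37/225) ≈ 1.81.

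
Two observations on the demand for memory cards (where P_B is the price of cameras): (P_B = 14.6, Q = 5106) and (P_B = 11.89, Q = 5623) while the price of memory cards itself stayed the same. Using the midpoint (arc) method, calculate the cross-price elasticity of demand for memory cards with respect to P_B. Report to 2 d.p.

-0.47

ΔQ_A = 5623 − 5106 = 517; ΔP_B = 11.89 − 14.6 = -2.71.
Midpoints: Q̄_A = 5364.5, P̄_B = 13.25.
ε = (ΔQ_A/Q̄_A)/(ΔP_B/P̄_B) = (517/5364.5)/(-2.71/13.25) ≈ -0.47.
ε < 0: memory cards and cameras are complements.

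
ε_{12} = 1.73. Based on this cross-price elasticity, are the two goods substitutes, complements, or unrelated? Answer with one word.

ε = 1.73 > 0, so a higher price of good 2 raises demand for good 1: substitutes.

substitutes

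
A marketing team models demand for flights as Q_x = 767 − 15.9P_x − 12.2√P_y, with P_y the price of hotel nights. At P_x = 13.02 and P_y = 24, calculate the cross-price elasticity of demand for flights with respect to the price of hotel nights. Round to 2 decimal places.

At P_x = 13.02 and P_y = 24: Q_x = 500.214.
∂Q_x/∂P_y = -12.2/(2√P_y) = -12.2/(2√24) = -1.2452.
ε = (∂Q_x/∂P_y)(P_y/Q_x) = -1.2452 × (24/500.214) ≈ -0.06.

-0.06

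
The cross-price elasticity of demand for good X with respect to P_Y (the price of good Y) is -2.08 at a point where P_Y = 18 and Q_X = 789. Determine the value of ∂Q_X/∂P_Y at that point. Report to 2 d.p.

ε = (∂Q_X/∂P_Y)·(P_Y/Q_X) ⇒ ∂Q_X/∂P_Y = ε·Q_X/P_Y = -2.08 × 789/18 ≈ -91.17.

-91.17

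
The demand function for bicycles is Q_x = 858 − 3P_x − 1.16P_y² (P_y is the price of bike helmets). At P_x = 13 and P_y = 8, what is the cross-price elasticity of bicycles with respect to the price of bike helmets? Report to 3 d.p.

-0.199

At P_x = 13 and P_y = 8: Q_x = 744.76.
∂Q_x/∂P_y = -2.32P_y = -2.32(8) = -18.5600.
ε = (∂Q_x/∂P_y)(P_y/Q_x) = -18.5600 × (8/744.76) ≈ -0.199.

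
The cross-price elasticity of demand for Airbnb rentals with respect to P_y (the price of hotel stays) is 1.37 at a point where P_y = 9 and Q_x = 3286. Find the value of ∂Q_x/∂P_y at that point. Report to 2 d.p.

500.20

ε = (∂Q_x/∂P_y)·(P_y/Q_x) ⇒ ∂Q_x/∂P_y = ε·Q_x/P_y = 1.37 × 3286/9 ≈ 500.20.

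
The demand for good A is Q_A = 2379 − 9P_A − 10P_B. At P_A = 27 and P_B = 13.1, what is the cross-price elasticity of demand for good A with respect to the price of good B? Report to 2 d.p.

-0.07

At P_A = 27 and P_B = 13.1: Q_A = 2005.
∂Q_A/∂P_B = -10.
ε = (∂Q_A/∂P_B)(P_B/Q_A) = -10 × (13.1/2005) ≈ -0.07.
Since ε < 0, good A and good B are complements.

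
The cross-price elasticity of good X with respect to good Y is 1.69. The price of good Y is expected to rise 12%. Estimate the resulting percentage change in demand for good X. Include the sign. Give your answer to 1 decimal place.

20.3%

%ΔQ ≈ ε × %ΔP of good Y = 1.69 × (12%) = 20.3%.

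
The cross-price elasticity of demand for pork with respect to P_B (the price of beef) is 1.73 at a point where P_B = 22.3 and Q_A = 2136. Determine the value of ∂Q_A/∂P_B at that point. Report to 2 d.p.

165.71

ε = (∂Q_A/∂P_B)·(P_B/Q_A) ⇒ ∂Q_A/∂P_B = ε·Q_A/P_B = 1.73 × 2136/22.3 ≈ 165.71.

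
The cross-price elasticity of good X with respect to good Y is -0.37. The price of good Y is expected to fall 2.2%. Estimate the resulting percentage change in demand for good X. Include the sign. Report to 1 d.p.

%ΔQ ≈ ε × %ΔP of good Y = -0.37 × (-2.2%) = 0.8%.

0.8%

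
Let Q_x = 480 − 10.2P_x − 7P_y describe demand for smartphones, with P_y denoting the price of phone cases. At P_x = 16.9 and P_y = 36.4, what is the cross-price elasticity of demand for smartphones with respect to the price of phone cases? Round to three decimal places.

-4.824

At P_x = 16.9 and P_y = 36.4: Q_x = 52.82.
∂Q_x/∂P_y = -7.
ε = (∂Q_x/∂P_y)(P_y/Q_x) = -7 × (36.4/52.82) ≈ -4.824.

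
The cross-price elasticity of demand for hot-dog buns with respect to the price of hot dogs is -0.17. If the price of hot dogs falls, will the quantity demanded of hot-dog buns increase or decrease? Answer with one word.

increase

ε < 0 and the price of hot dogs falls, so the quantity of hot-dog buns moves in the opposite direction: it increases.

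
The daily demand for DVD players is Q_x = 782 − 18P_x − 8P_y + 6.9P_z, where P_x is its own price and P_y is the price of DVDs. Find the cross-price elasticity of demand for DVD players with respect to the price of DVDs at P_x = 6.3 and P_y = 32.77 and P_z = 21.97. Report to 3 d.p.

At P_x = 6.3 and P_y = 32.77 and P_z = 21.97: Q_x = 558.033.
∂Q_x/∂P_y = -8.
ε = (∂Q_x/∂P_y)(P_y/Q_x) = -8 × (32.77/558.033) ≈ -0.470.

-0.470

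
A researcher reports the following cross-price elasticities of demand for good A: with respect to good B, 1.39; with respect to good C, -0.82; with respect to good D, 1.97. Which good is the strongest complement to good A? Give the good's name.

good C

Complements have ε < 0. The most negative value is -0.82 (good C).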